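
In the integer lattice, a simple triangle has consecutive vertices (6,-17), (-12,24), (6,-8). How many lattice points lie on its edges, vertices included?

Along each edge there are gcd(|Δx|,|Δy|)+1 lattice points, so counting each shared vertex once the boundary has gcd(18,41) + gcd(18,32) + gcd(0,9) = 1+2+9 = 12.

12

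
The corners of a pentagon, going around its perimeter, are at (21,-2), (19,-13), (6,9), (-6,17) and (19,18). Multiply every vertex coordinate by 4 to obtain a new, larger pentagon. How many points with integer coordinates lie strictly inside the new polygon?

5399

By the shoelace formula, twice the signed area is |(21·(-13) − 19·(-2)) + (19·9 − 6·(-13)) + (6·17 − (-6)·9) + ((-6)·18 − 19·17) + (19·(-2) − 21·18)| = 677, so the area is 677/2.
Along each edge there are gcd(|Δx|,|Δy|)+1 lattice points, so counting each shared vertex once the boundary has gcd(2,11) + gcd(13,22) + gcd(12,8) + gcd(25,1) + gcd(2,20) = 1+1+4+1+2 = 9.
Scaling by 4 multiplies the area by 4² = 16 (so the new area is 5416) and multiplies the boundary lattice-point count by 4, giving 36.
By Pick's theorem, the interior count of the dilated polygon is 5416 − 36/2 + 1 = 5399.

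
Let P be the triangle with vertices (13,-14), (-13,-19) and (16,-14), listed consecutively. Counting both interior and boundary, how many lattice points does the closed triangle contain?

11

By the shoelace formula, twice the signed area is |(13·(-19) − (-13)·(-14)) + ((-13)·(-14) − 16·(-19)) + (16·(-14) − 13·(-14))| = 15, so the area is 15/2.
The number of boundary lattice points is Σ gcd(|Δx|,|Δy|) = gcd(26,5) + gcd(29,5) + gcd(3,0) = 1+1+3 = 5.
Pick's theorem gives I = A − B/2 + 1 = 15/2 − 5/2 + 1 = 6, so the closed region contains I + B = 6 + 5 = 11 lattice points.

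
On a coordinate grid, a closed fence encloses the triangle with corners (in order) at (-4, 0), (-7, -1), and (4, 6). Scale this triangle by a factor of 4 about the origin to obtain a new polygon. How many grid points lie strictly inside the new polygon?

Using the shoelace formula, 2A = |[(-4)·(-1) − (-7)·0] + [(-7)·6 − 4·(-1)] + [4·0 − (-4)·6]| = 10, so the area is 5.
Along each edge there are gcd(|Δx|,|Δy|)+1 lattice points, so counting each shared vertex once the boundary has gcd(3,1) + gcd(11,7) + gcd(8,6) = 1+1+2 = 4.
Scaling by 4 multiplies the area by 4² = 16 (so the new area is 80) and multiplies the boundary lattice-point count by 4, giving 16.
By Pick's theorem, the interior count of the dilated polygon is 80 − 16/2 + 1 = 73.

73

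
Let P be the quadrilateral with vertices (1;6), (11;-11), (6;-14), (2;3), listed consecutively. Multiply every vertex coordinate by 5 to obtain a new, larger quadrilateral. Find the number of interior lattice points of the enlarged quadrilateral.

1366

Using the shoelace formula, 2A = |[1·(-11) − 11·6] + [11·(-14) − 6·(-11)] + [6·3 − 2·(-14)] + [2·6 − 1·3]| = 110, so the area is 55.
Along each edge there are gcd(|Δx|,|Δy|)+1 lattice points, so counting each shared vertex once the boundary has gcd(10,17) + gcd(5,3) + gcd(4,17) + gcd(1,3) = 1+1+1+1 = 4.
Scaling by 5 multiplies the area by 5² = 25 (so the new area is 1375) and multiplies the boundary lattice-point count by 5, giving 20.
By Pick's theorem, the interior count of the dilated polygon is 1375 − 20/2 + 1 = 1366.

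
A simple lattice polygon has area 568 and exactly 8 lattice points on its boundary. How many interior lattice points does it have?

Pick's theorem A = I + B/2 − 1 rearranges to I = A − B/2 + 1 = 568 − 8/2 + 1 = 565.

565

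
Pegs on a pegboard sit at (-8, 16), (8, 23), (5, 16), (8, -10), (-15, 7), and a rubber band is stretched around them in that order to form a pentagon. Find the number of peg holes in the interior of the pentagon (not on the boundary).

By the shoelace formula, twice the signed area is |((-8)·23 − 8·16) + (8·16 − 5·23) + (5·(-10) − 8·16) + (8·7 − (-15)·(-10)) + ((-15)·16 − (-8)·7)| = 755, so the area is 377.5.
The number of boundary lattice points is Σ gcd(|Δx|,|Δy|) = gcd(16,7) + gcd(3,7) + gcd(3,26) + gcd(23,17) + gcd(7,9) = 1+1+1+1+1 = 5.
Pick's theorem gives I = A − B/2 + 1 = 377.5 − 5/2 + 1 = 376.

376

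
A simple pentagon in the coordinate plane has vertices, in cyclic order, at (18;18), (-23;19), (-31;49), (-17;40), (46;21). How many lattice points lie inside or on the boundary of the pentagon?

The shoelace formula gives twice the area as |[18·19 − (-23)·18] + [(-23)·49 − (-31)·19] + [(-31)·40 − (-17)·49] + [(-17)·21 − 46·40] + [46·18 − 18·21]| = 1936, so the area is 968.
The number of boundary lattice points is Σ gcd(|Δx|,|Δy|) = gcd(41,1) + gcd(8,30) + gcd(14,9) + gcd(63,19) + gcd(28,3) = 1+2+1+1+1 = 6.
Pick's theorem gives I = A − B/2 + 1 = 968 − 6/2 + 1 = 966, so the closed region contains I + B = 966 + 6 = 972 lattice points.

972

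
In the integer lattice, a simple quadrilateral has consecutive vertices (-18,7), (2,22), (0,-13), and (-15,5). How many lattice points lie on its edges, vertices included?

10

Summing gcd(|Δx|,|Δy|) over the edges gives the boundary count: gcd(20,15) + gcd(2,35) + gcd(15,18) + gcd(3,2) = 5+1+3+1 = 10.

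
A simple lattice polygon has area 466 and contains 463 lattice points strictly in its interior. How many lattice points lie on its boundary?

Pick's theorem gives A = I + B/2 − 1, so B = 2(A − I + 1) = 2(466 − 463 + 1) = 8.

8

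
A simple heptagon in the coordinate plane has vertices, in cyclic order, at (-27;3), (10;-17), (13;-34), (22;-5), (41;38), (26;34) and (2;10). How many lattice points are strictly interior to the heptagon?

The shoelace formula gives twice the area as |((-27)·(-17) − 10·3) + (10·(-34) − 13·(-17)) + (13·(-5) − 22·(-34)) + (22·38 − 41·(-5)) + (41·34 − 26·38) + (26·10 − 2·34) + (2·3 − (-27)·10)| = 2908, so the area is 1454.
Along each edge there are gcd(|Δx|,|Δy|)+1 lattice points, so counting each shared vertex once the boundary has gcd(37,20) + gcd(3,17) + gcd(9,29) + gcd(19,43) + gcd(15,4) + gcd(24,24) + gcd(29,7) = 1+1+1+1+1+24+1 = 30.
By Pick's theorem A = I + B/2 − 1, so I = 1454 − 30/2 + 1 = 1440.

1440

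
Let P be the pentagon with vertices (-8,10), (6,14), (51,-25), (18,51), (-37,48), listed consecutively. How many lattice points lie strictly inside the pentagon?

2387

The shoelace formula gives twice the area as |[(-8)·14 − 6·10] + [6·(-25) − 51·14] + [51·51 − 18·(-25)] + [18·48 − (-37)·51] + [(-37)·10 − (-8)·48]| = 4780, so the area is 2390.
The number of boundary lattice points is Σ gcd(|Δx|,|Δy|) = gcd(14,4) + gcd(45,39) + gcd(33,76) + gcd(55,3) + gcd(29,38) = 2+3+1+1+1 = 8.
Pick's theorem gives I = A − B/2 + 1 = 2390 − 8/2 + 1 = 2387.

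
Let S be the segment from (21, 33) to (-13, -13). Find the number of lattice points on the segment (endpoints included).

The number of lattice points on a segment between lattice points is gcd(|Δx|,|Δy|) + 1 = gcd(34,46) + 1 = 2 + 1 = 3.

3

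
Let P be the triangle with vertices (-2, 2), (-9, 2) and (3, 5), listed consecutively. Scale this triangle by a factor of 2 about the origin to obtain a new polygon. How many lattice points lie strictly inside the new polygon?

By the shoelace formula, twice the signed area is |((-2)·2 − (-9)·2) + ((-9)·5 − 3·2) + (3·2 − (-2)·5)| = 21, so the area is 21/2.
The number of boundary lattice points is Σ gcd(|Δx|,|Δy|) = gcd(7,0) + gcd(12,3) + gcd(5,3) = 7+3+1 = 11.
Scaling by 2 multiplies the area by 2² = 4 (so the new area is 42) and multiplies the boundary lattice-point count by 2, giving 22.
By Pick's theorem, the interior count of the dilated polygon is 42 − 22/2 + 1 = 32.

32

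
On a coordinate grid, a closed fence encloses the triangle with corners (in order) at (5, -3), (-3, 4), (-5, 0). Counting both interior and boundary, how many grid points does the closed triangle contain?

26

Using the shoelace formula, 2A = |[5·4 − (-3)·(-3)] + [(-3)·0 − (-5)·4] + [(-5)·(-3) − 5·0]| = 46, so the area is 23.
Summing gcd(|Δx|,|Δy|) over the edges gives the boundary count: gcd(8,7) + gcd(2,4) + gcd(10,3) = 1+2+1 = 4.
Pick's theorem gives I = A − B/2 + 1 = 23 − 4/2 + 1 = 22, so the closed region contains I + B = 22 + 4 = 26 lattice points.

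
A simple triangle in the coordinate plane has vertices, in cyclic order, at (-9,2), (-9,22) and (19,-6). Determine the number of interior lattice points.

255

The shoelace formula gives twice the area as |((-9)·22 − (-9)·2) + ((-9)·(-6) − 19·22) + (19·2 − (-9)·(-6))| = 560, so the area is 280.
Along each edge there are gcd(|Δx|,|Δy|)+1 lattice points, so counting each shared vertex once the boundary has gcd(0,20) + gcd(28,28) + gcd(28,8) = 20+28+4 = 52.
By Pick's theorem A = I + B/2 − 1, so I = 280 − 52/2 + 1 = 255.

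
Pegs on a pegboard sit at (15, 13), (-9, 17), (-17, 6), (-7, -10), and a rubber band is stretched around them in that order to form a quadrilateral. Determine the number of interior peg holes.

436

Using the shoelace formula, 2A = |(15·17 − (-9)·13) + ((-9)·6 − (-17)·17) + ((-17)·(-10) − (-7)·6) + ((-7)·13 − 15·(-10))| = 878, so the area is 439.
Along each edge there are gcd(|Δx|,|Δy|)+1 lattice points, so counting each shared vertex once the boundary has gcd(24,4) + gcd(8,11) + gcd(10,16) + gcd(22,23) = 4+1+2+1 = 8.
Pick's theorem gives I = A − B/2 + 1 = 439 − 8/2 + 1 = 436.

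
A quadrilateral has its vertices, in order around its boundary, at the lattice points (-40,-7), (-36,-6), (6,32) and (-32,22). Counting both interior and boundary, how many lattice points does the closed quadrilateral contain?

By the shoelace formula, twice the signed area is |[(-40)·(-6) − (-36)·(-7)] + [(-36)·32 − 6·(-6)] + [6·22 − (-32)·32] + [(-32)·(-7) − (-40)·22]| = 1132, so the area is 566.
The number of boundary lattice points is Σ gcd(|Δx|,|Δy|) = gcd(4,1) + gcd(42,38) + gcd(38,10) + gcd(8,29) = 1+2+2+1 = 6.
Pick's theorem gives I = A − B/2 + 1 = 566 − 6/2 + 1 = 564, so the closed region contains I + B = 564 + 6 = 570 lattice points.

570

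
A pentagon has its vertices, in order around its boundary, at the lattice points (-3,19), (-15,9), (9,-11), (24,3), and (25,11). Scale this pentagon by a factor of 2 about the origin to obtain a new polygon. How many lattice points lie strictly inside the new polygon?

The shoelace formula gives twice the area as |((-3)·9 − (-15)·19) + ((-15)·(-11) − 9·9) + (9·3 − 24·(-11)) + (24·11 − 25·3) + (25·19 − (-3)·11)| = 1330, so the area is 665.
Along each edge there are gcd(|Δx|,|Δy|)+1 lattice points, so counting each shared vertex once the boundary has gcd(12,10) + gcd(24,20) + gcd(15,14) + gcd(1,8) + gcd(28,8) = 2+4+1+1+4 = 12.
Scaling by 2 multiplies the area by 2² = 4 (so the new area is 2660) and multiplies the boundary lattice-point count by 2, giving 24.
By Pick's theorem, the interior count of the dilated polygon is 2660 − 24/2 + 1 = 2649.

2649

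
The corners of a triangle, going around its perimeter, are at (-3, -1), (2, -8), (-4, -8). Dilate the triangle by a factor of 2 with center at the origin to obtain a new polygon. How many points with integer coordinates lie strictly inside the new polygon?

The shoelace formula gives twice the area as |((-3)·(-8) − 2·(-1)) + (2·(-8) − (-4)·(-8)) + ((-4)·(-1) − (-3)·(-8))| = 42, so the area is 21.
Summing gcd(|Δx|,|Δy|) over the edges gives the boundary count: gcd(5,7) + gcd(6,0) + gcd(1,7) = 1+6+1 = 8.
Scaling by 2 multiplies the area by 2² = 4 (so the new area is 84) and multiplies the boundary lattice-point count by 2, giving 16.
By Pick's theorem, the interior count of the dilated polygon is 84 − 16/2 + 1 = 77.

77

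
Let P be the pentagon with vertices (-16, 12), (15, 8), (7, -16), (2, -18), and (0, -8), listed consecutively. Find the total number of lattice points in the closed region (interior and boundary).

The shoelace formula gives twice the area as |[(-16)·8 − 15·12] + [15·(-16) − 7·8] + [7·(-18) − 2·(-16)] + [2·(-8) − 0·(-18)] + [0·12 − (-16)·(-8)]| = 842, so the area is 421.
The number of boundary lattice points is Σ gcd(|Δx|,|Δy|) = gcd(31,4) + gcd(8,24) + gcd(5,2) + gcd(2,10) + gcd(16,20) = 1+8+1+2+4 = 16.
Pick's theorem gives I = A − B/2 + 1 = 421 − 16/2 + 1 = 414, so the closed region contains I + B = 414 + 16 = 430 lattice points.

430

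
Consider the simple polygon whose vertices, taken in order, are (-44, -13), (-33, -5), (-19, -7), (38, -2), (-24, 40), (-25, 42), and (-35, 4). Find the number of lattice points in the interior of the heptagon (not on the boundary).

1844

Using the shoelace formula, 2A = |[(-44)·(-5) − (-33)·(-13)] + [(-33)·(-7) − (-19)·(-5)] + [(-19)·(-2) − 38·(-7)] + [38·40 − (-24)·(-2)] + [(-24)·42 − (-25)·40] + [(-25)·4 − (-35)·42] + [(-35)·(-13) − (-44)·4]| = 3696, so the area is 1848.
The number of boundary lattice points is Σ gcd(|Δx|,|Δy|) = gcd(11,8) + gcd(14,2) + gcd(57,5) + gcd(62,42) + gcd(1,2) + gcd(10,38) + gcd(9,17) = 1+2+1+2+1+2+1 = 10.
By Pick's theorem A = I + B/2 − 1, so I = 1848 − 10/2 + 1 = 1844.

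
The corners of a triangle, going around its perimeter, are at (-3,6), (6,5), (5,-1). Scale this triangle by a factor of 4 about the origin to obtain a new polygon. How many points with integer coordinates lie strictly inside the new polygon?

435

The shoelace formula gives twice the area as |[(-3)·5 − 6·6] + [6·(-1) − 5·5] + [5·6 − (-3)·(-1)]| = 55, so the area is 55/2.
Summing gcd(|Δx|,|Δy|) over the edges gives the boundary count: gcd(9,1) + gcd(1,6) + gcd(8,7) = 1+1+1 = 3.
Scaling by 4 multiplies the area by 4² = 16 (so the new area is 440) and multiplies the boundary lattice-point count by 4, giving 12.
By Pick's theorem, the interior count of the dilated polygon is 440 − 12/2 + 1 = 435.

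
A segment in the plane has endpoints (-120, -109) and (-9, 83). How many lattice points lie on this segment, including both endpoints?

4

The number of lattice points on a segment between lattice points is gcd(|Δx|,|Δy|) + 1 = gcd(111,192) + 1 = 3 + 1 = 4.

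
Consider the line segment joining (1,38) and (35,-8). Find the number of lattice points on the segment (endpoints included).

3

The number of lattice points on a segment between lattice points is gcd(|Δx|,|Δy|) + 1 = gcd(34,46) + 1 = 2 + 1 = 3.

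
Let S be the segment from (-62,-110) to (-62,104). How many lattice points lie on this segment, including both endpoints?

215

The number of lattice points on a segment between lattice points is gcd(|Δx|,|Δy|) + 1 = gcd(0,214) + 1 = 214 + 1 = 215.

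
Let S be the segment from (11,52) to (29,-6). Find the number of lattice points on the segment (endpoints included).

The number of lattice points on a segment between lattice points is gcd(|Δx|,|Δy|) + 1 = gcd(18,58) + 1 = 2 + 1 = 3.

3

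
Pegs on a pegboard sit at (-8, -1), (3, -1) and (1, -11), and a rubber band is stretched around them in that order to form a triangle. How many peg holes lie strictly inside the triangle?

Using the shoelace formula, 2A = |((-8)·(-1) − 3·(-1)) + (3·(-11) − 1·(-1)) + (1·(-1) − (-8)·(-11))| = 110, so the area is 55.
Along each edge there are gcd(|Δx|,|Δy|)+1 lattice points, so counting each shared vertex once the boundary has gcd(11,0) + gcd(2,10) + gcd(9,10) = 11+2+1 = 14.
By Pick's theorem A = I + B/2 − 1, so I = 55 − 14/2 + 1 = 49.

49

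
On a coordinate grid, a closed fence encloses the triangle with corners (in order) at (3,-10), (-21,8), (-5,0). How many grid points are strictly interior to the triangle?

41

The shoelace formula gives twice the area as |[3·8 − (-21)·(-10)] + [(-21)·0 − (-5)·8] + [(-5)·(-10) − 3·0]| = 96, so the area is 48.
The number of boundary lattice points is Σ gcd(|Δx|,|Δy|) = gcd(24,18) + gcd(16,8) + gcd(8,10) = 6+8+2 = 16.
Pick's theorem gives I = A − B/2 + 1 = 48 − 16/2 + 1 = 41.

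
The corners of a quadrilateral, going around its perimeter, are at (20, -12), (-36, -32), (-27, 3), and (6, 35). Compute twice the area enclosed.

3779

By the shoelace formula, twice the signed area is |[20·(-32) − (-36)·(-12)] + [(-36)·3 − (-27)·(-32)] + [(-27)·35 − 6·3] + [6·(-12) − 20·35]| = 3779, so the area is 3779/2.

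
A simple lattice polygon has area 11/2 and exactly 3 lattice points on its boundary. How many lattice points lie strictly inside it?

5

From Pick's theorem, I = A − B/2 + 1 = 11/2 − 3/2 + 1 = 5.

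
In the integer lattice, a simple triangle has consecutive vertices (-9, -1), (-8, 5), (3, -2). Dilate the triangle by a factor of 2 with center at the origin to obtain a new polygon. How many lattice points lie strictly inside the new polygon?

144

By the shoelace formula, twice the signed area is |[(-9)·5 − (-8)·(-1)] + [(-8)·(-2) − 3·5] + [3·(-1) − (-9)·(-2)]| = 73, so the area is 36.5.
Summing gcd(|Δx|,|Δy|) over the edges gives the boundary count: gcd(1,6) + gcd(11,7) + gcd(12,1) = 1+1+1 = 3.
Scaling by 2 multiplies the area by 2² = 4 (so the new area is 146) and multiplies the boundary lattice-point count by 2, giving 6.
By Pick's theorem, the interior count of the dilated polygon is 146 − 6/2 + 1 = 144.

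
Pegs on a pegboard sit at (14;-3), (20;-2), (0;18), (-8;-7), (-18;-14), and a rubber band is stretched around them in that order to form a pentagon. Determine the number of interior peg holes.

375

The shoelace formula gives twice the area as |[14·(-2) − 20·(-3)] + [20·18 − 0·(-2)] + [0·(-7) − (-8)·18] + [(-8)·(-14) − (-18)·(-7)] + [(-18)·(-3) − 14·(-14)]| = 772, so the area is 386.
Along each edge there are gcd(|Δx|,|Δy|)+1 lattice points, so counting each shared vertex once the boundary has gcd(6,1) + gcd(20,20) + gcd(8,25) + gcd(10,7) + gcd(32,11) = 1+20+1+1+1 = 24.
By Pick's theorem A = I + B/2 − 1, so I = 386 − 24/2 + 1 = 375.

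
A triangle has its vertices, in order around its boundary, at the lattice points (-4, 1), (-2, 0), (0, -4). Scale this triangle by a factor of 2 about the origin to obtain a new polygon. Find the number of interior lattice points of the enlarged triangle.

The shoelace formula gives twice the area as |[(-4)·0 − (-2)·1] + [(-2)·(-4) − 0·0] + [0·1 − (-4)·(-4)]| = 6, so the area is 3.
Along each edge there are gcd(|Δx|,|Δy|)+1 lattice points, so counting each shared vertex once the boundary has gcd(2,1) + gcd(2,4) + gcd(4,5) = 1+2+1 = 4.
Scaling by 2 multiplies the area by 2² = 4 (so the new area is 12) and multiplies the boundary lattice-point count by 2, giving 8.
By Pick's theorem, the interior count of the dilated polygon is 12 − 8/2 + 1 = 9.

9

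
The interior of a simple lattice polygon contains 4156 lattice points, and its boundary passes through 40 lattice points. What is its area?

Pick's theorem states A = I + B/2 − 1, so A = 4156 + 40/2 − 1 = 4175.

4175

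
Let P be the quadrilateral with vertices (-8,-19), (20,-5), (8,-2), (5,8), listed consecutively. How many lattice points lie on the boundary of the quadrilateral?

The number of boundary lattice points is Σ gcd(|Δx|,|Δy|) = gcd(28,14) + gcd(12,3) + gcd(3,10) + gcd(13,27) = 14+3+1+1 = 19.

19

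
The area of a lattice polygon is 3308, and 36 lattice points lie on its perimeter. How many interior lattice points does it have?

3291

Pick's theorem A = I + B/2 − 1 rearranges to I = A − B/2 + 1 = 3308 − 36/2 + 1 = 3291.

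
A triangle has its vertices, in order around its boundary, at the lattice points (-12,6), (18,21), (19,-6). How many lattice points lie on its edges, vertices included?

The number of boundary lattice points is Σ gcd(|Δx|,|Δy|) = gcd(30,15) + gcd(1,27) + gcd(31,12) = 15+1+1 = 17.

17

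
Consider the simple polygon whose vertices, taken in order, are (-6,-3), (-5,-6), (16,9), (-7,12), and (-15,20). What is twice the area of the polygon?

Using the shoelace formula, 2A = |[(-6)·(-6) − (-5)·(-3)] + [(-5)·9 − 16·(-6)] + [16·12 − (-7)·9] + [(-7)·20 − (-15)·12] + [(-15)·(-3) − (-6)·20]| = 532, so the area is 266.

532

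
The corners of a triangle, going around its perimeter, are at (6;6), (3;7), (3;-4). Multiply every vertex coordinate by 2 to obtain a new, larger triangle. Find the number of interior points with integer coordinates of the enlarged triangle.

By the shoelace formula, twice the signed area is |[6·7 − 3·6] + [3·(-4) − 3·7] + [3·6 − 6·(-4)]| = 33, so the area is 33/2.
Summing gcd(|Δx|,|Δy|) over the edges gives the boundary count: gcd(3,1) + gcd(0,11) + gcd(3,10) = 1+11+1 = 13.
Scaling by 2 multiplies the area by 2² = 4 (so the new area is 66) and multiplies the boundary lattice-point count by 2, giving 26.
By Pick's theorem, the interior count of the dilated polygon is 66 − 26/2 + 1 = 54.

54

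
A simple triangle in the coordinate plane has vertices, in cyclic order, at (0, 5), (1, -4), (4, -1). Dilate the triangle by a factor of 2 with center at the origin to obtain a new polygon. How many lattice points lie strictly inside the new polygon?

By the shoelace formula, twice the signed area is |[0·(-4) − 1·5] + [1·(-1) − 4·(-4)] + [4·5 − 0·(-1)]| = 30, so the area is 15.
The number of boundary lattice points is Σ gcd(|Δx|,|Δy|) = gcd(1,9) + gcd(3,3) + gcd(4,6) = 1+3+2 = 6.
Scaling by 2 multiplies the area by 2² = 4 (so the new area is 60) and multiplies the boundary lattice-point count by 2, giving 12.
By Pick's theorem, the interior count of the dilated polygon is 60 − 12/2 + 1 = 55.

55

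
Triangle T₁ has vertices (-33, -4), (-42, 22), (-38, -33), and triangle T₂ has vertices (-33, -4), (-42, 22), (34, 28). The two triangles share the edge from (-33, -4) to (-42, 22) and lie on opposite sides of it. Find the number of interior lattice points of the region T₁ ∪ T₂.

1209

The union is the simple quadrilateral with vertices (-33, -4), (-38, -33), (-42, 22), (34, 28) in order.
Using the shoelace formula, 2A = |[(-33)·(-33) − (-38)·(-4)] + [(-38)·22 − (-42)·(-33)] + [(-42)·28 − 34·22] + [34·(-4) − (-33)·28]| = 2421, so the area is 1210.5.
The number of boundary lattice points is Σ gcd(|Δx|,|Δy|) = gcd(5,29) + gcd(4,55) + gcd(76,6) + gcd(67,32) = 1+1+2+1 = 5.
By Pick's theorem I = A − B/2 + 1 = 1210.5 − 5/2 + 1 = 1209.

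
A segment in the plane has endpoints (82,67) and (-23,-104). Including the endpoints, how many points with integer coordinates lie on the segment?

4

The number of lattice points on a segment between lattice points is gcd(|Δx|,|Δy|) + 1 = gcd(105,171) + 1 = 3 + 1 = 4.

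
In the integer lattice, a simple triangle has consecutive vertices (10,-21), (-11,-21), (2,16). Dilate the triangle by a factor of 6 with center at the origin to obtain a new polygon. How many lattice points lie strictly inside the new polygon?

13918

The shoelace formula gives twice the area as |(10·(-21) − (-11)·(-21)) + ((-11)·16 − 2·(-21)) + (2·(-21) − 10·16)| = 777, so the area is 777/2.
Along each edge there are gcd(|Δx|,|Δy|)+1 lattice points, so counting each shared vertex once the boundary has gcd(21,0) + gcd(13,37) + gcd(8,37) = 21+1+1 = 23.
Scaling by 6 multiplies the area by 6² = 36 (so the new area is 13986) and multiplies the boundary lattice-point count by 6, giving 138.
By Pick's theorem, the interior count of the dilated polygon is 13986 − 138/2 + 1 = 13918.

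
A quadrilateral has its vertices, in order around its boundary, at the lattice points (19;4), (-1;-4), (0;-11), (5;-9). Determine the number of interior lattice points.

Using the shoelace formula, 2A = |[19·(-4) − (-1)·4] + [(-1)·(-11) − 0·(-4)] + [0·(-9) − 5·(-11)] + [5·4 − 19·(-9)]| = 185, so the area is 92.5.
Summing gcd(|Δx|,|Δy|) over the edges gives the boundary count: gcd(20,8) + gcd(1,7) + gcd(5,2) + gcd(14,13) = 4+1+1+1 = 7.
By Pick's theorem A = I + B/2 − 1, so I = 92.5 − 7/2 + 1 = 90.

90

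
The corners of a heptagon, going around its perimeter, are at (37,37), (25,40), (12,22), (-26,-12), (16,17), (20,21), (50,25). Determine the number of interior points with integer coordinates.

The shoelace formula gives twice the area as |[37·40 − 25·37] + [25·22 − 12·40] + [12·(-12) − (-26)·22] + [(-26)·17 − 16·(-12)] + [16·21 − 20·17] + [20·25 − 50·21] + [50·37 − 37·25]| = 1174, so the area is 587.
The number of boundary lattice points is Σ gcd(|Δx|,|Δy|) = gcd(12,3) + gcd(13,18) + gcd(38,34) + gcd(42,29) + gcd(4,4) + gcd(30,4) + gcd(13,12) = 3+1+2+1+4+2+1 = 14.
Pick's theorem gives I = A − B/2 + 1 = 587 − 14/2 + 1 = 581.

581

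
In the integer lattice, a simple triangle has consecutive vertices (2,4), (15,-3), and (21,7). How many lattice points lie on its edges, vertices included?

The number of boundary lattice points is Σ gcd(|Δx|,|Δy|) = gcd(13,7) + gcd(6,10) + gcd(19,3) = 1+2+1 = 4.

4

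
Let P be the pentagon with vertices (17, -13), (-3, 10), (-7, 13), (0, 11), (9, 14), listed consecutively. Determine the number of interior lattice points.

182

Using the shoelace formula, 2A = |(17·10 − (-3)·(-13)) + ((-3)·13 − (-7)·10) + ((-7)·11 − 0·13) + (0·14 − 9·11) + (9·(-13) − 17·14)| = 369, so the area is 184.5.
Summing gcd(|Δx|,|Δy|) over the edges gives the boundary count: gcd(20,23) + gcd(4,3) + gcd(7,2) + gcd(9,3) + gcd(8,27) = 1+1+1+3+1 = 7.
By Pick's theorem A = I + B/2 − 1, so I = 184.5 − 7/2 + 1 = 182.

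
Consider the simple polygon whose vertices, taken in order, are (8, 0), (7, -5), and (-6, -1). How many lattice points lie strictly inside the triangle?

34

By the shoelace formula, twice the signed area is |(8·(-5) − 7·0) + (7·(-1) − (-6)·(-5)) + ((-6)·0 − 8·(-1))| = 69, so the area is 34.5.
Summing gcd(|Δx|,|Δy|) over the edges gives the boundary count: gcd(1,5) + gcd(13,4) + gcd(14,1) = 1+1+1 = 3.
By Pick's theorem A = I + B/2 − 1, so I = 34.5 − 3/2 + 1 = 34.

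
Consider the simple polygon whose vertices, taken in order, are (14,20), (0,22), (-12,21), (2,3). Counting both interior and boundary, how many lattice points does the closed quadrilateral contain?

250

Using the shoelace formula, 2A = |[14·22 − 0·20] + [0·21 − (-12)·22] + [(-12)·3 − 2·21] + [2·20 − 14·3]| = 492, so the area is 246.
The number of boundary lattice points is Σ gcd(|Δx|,|Δy|) = gcd(14,2) + gcd(12,1) + gcd(14,18) + gcd(12,17) = 2+1+2+1 = 6.
Pick's theorem gives I = A − B/2 + 1 = 246 − 6/2 + 1 = 244, so the closed region contains I + B = 244 + 6 = 250 lattice points.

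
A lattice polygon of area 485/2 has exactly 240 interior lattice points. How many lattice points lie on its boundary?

Pick's theorem gives A = I + B/2 − 1, so B = 2(A − I + 1) = 2(485/2 − 240 + 1) = 7.

7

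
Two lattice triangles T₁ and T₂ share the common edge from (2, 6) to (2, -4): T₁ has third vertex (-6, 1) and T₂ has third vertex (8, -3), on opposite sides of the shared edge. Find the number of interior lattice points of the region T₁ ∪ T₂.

The union is the simple quadrilateral with vertices (2, 6), (-6, 1), (2, -4), (8, -3) in order.
Using the shoelace formula, 2A = |[2·1 − (-6)·6] + [(-6)·(-4) − 2·1] + [2·(-3) − 8·(-4)] + [8·6 − 2·(-3)]| = 140, so the area is 70.
Summing gcd(|Δx|,|Δy|) over the edges gives the boundary count: gcd(8,5) + gcd(8,5) + gcd(6,1) + gcd(6,9) = 1+1+1+3 = 6.
By Pick's theorem I = A − B/2 + 1 = 70 − 6/2 + 1 = 68.

68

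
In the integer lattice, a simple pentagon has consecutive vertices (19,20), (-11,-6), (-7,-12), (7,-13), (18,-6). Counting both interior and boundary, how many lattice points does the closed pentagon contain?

Using the shoelace formula, 2A = |(19·(-6) − (-11)·20) + ((-11)·(-12) − (-7)·(-6)) + ((-7)·(-13) − 7·(-12)) + (7·(-6) − 18·(-13)) + (18·20 − 19·(-6))| = 1037, so the area is 518.5.
The number of boundary lattice points is Σ gcd(|Δx|,|Δy|) = gcd(30,26) + gcd(4,6) + gcd(14,1) + gcd(11,7) + gcd(1,26) = 2+2+1+1+1 = 7.
Pick's theorem gives I = A − B/2 + 1 = 518.5 − 7/2 + 1 = 516, so the closed region contains I + B = 516 + 7 = 523 lattice points.

523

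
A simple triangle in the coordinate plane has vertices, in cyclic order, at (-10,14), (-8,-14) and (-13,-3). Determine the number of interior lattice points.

58

By the shoelace formula, twice the signed area is |[(-10)·(-14) − (-8)·14] + [(-8)·(-3) − (-13)·(-14)] + [(-13)·14 − (-10)·(-3)]| = 118, so the area is 59.
The number of boundary lattice points is Σ gcd(|Δx|,|Δy|) = gcd(2,28) + gcd(5,11) + gcd(3,17) = 2+1+1 = 4.
Pick's theorem gives I = A − B/2 + 1 = 59 − 4/2 + 1 = 58.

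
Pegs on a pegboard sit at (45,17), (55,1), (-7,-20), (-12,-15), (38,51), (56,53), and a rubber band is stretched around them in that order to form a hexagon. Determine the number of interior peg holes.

Using the shoelace formula, 2A = |[45·1 − 55·17] + [55·(-20) − (-7)·1] + [(-7)·(-15) − (-12)·(-20)] + [(-12)·51 − 38·(-15)] + [38·53 − 56·51] + [56·17 − 45·53]| = 4435, so the area is 2217.5.
Summing gcd(|Δx|,|Δy|) over the edges gives the boundary count: gcd(10,16) + gcd(62,21) + gcd(5,5) + gcd(50,66) + gcd(18,2) + gcd(11,36) = 2+1+5+2+2+1 = 13.
Pick's theorem gives I = A − B/2 + 1 = 2217.5 − 13/2 + 1 = 2212.

2212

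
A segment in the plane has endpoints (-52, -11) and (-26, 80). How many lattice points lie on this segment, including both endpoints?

The number of lattice points on a segment between lattice points is gcd(|Δx|,|Δy|) + 1 = gcd(26,91) + 1 = 13 + 1 = 14.

14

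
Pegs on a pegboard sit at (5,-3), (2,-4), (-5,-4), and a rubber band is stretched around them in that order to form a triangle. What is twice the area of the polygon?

By the shoelace formula, twice the signed area is |(5·(-4) − 2·(-3)) + (2·(-4) − (-5)·(-4)) + ((-5)·(-3) − 5·(-4))| = 7, so the area is 3.5.

7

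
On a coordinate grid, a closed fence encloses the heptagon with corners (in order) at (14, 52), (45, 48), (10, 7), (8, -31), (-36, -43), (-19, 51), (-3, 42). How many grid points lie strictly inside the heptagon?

By the shoelace formula, twice the signed area is |[14·48 − 45·52] + [45·7 − 10·48] + [10·(-31) − 8·7] + [8·(-43) − (-36)·(-31)] + [(-36)·51 − (-19)·(-43)] + [(-19)·42 − (-3)·51] + [(-3)·52 − 14·42]| = 7701, so the area is 3850.5.
Summing gcd(|Δx|,|Δy|) over the edges gives the boundary count: gcd(31,4) + gcd(35,41) + gcd(2,38) + gcd(44,12) + gcd(17,94) + gcd(16,9) + gcd(17,10) = 1+1+2+4+1+1+1 = 11.
Pick's theorem gives I = A − B/2 + 1 = 3850.5 − 11/2 + 1 = 3846.

3846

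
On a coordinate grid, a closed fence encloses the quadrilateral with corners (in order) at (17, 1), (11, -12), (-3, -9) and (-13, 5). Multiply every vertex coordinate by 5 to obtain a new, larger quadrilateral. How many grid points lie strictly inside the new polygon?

7236

Using the shoelace formula, 2A = |[17·(-12) − 11·1] + [11·(-9) − (-3)·(-12)] + [(-3)·5 − (-13)·(-9)] + [(-13)·1 − 17·5]| = 580, so the area is 290.
Summing gcd(|Δx|,|Δy|) over the edges gives the boundary count: gcd(6,13) + gcd(14,3) + gcd(10,14) + gcd(30,4) = 1+1+2+2 = 6.
Scaling by 5 multiplies the area by 5² = 25 (so the new area is 7250) and multiplies the boundary lattice-point count by 5, giving 30.
By Pick's theorem, the interior count of the dilated polygon is 7250 − 30/2 + 1 = 7236.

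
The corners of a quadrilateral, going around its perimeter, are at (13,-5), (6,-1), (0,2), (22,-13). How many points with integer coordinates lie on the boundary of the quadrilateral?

Along each edge there are gcd(|Δx|,|Δy|)+1 lattice points, so counting each shared vertex once the boundary has gcd(7,4) + gcd(6,3) + gcd(22,15) + gcd(9,8) = 1+3+1+1 = 6.

6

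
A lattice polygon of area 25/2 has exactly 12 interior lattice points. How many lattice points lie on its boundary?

3

Pick's theorem gives A = I + B/2 − 1, so B = 2(A − I + 1) = 2(25/2 − 12 + 1) = 3.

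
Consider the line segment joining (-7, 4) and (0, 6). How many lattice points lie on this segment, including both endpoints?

The number of lattice points on a segment between lattice points is gcd(|Δx|,|Δy|) + 1 = gcd(7,2) + 1 = 1 + 1 = 2.

2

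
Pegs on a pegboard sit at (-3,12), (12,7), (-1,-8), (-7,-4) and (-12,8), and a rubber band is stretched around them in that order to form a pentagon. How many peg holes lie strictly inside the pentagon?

Using the shoelace formula, 2A = |[(-3)·7 − 12·12] + [12·(-8) − (-1)·7] + [(-1)·(-4) − (-7)·(-8)] + [(-7)·8 − (-12)·(-4)] + [(-12)·12 − (-3)·8]| = 530, so the area is 265.
Along each edge there are gcd(|Δx|,|Δy|)+1 lattice points, so counting each shared vertex once the boundary has gcd(15,5) + gcd(13,15) + gcd(6,4) + gcd(5,12) + gcd(9,4) = 5+1+2+1+1 = 10.
Pick's theorem gives I = A − B/2 + 1 = 265 − 10/2 + 1 = 261.

261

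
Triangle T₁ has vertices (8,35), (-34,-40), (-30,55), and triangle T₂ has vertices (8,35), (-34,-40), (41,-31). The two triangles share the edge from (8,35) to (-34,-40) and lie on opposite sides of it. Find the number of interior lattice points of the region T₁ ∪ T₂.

4450

The union is the simple quadrilateral with vertices (8,35), (-30,55), (-34,-40), (41,-31) in order.
The shoelace formula gives twice the area as |(8·55 − (-30)·35) + ((-30)·(-40) − (-34)·55) + ((-34)·(-31) − 41·(-40)) + (41·35 − 8·(-31))| = 8937, so the area is 4468.5.
The number of boundary lattice points is Σ gcd(|Δx|,|Δy|) = gcd(38,20) + gcd(4,95) + gcd(75,9) + gcd(33,66) = 2+1+3+33 = 39.
By Pick's theorem I = A − B/2 + 1 = 4468.5 − 39/2 + 1 = 4450.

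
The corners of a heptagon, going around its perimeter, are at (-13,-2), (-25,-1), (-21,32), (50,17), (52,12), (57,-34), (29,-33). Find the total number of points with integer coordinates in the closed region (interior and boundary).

By the shoelace formula, twice the signed area is |((-13)·(-1) − (-25)·(-2)) + ((-25)·32 − (-21)·(-1)) + ((-21)·17 − 50·32) + (50·12 − 52·17) + (52·(-34) − 57·12) + (57·(-33) − 29·(-34)) + (29·(-2) − (-13)·(-33))| = 6933, so the area is 6933/2.
Along each edge there are gcd(|Δx|,|Δy|)+1 lattice points, so counting each shared vertex once the boundary has gcd(12,1) + gcd(4,33) + gcd(71,15) + gcd(2,5) + gcd(5,46) + gcd(28,1) + gcd(42,31) = 1+1+1+1+1+1+1 = 7.
Pick's theorem gives I = A − B/2 + 1 = 6933/2 − 7/2 + 1 = 3464, so the closed region contains I + B = 3464 + 7 = 3471 lattice points.

3471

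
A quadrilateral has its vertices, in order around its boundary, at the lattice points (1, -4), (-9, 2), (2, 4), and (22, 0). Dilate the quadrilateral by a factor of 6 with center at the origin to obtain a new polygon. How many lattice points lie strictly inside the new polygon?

By the shoelace formula, twice the signed area is |[1·2 − (-9)·(-4)] + [(-9)·4 − 2·2] + [2·0 − 22·4] + [22·(-4) − 1·0]| = 250, so the area is 125.
The number of boundary lattice points is Σ gcd(|Δx|,|Δy|) = gcd(10,6) + gcd(11,2) + gcd(20,4) + gcd(21,4) = 2+1+4+1 = 8.
Scaling by 6 multiplies the area by 6² = 36 (so the new area is 4500) and multiplies the boundary lattice-point count by 6, giving 48.
By Pick's theorem, the interior count of the dilated polygon is 4500 − 48/2 + 1 = 4477.

4477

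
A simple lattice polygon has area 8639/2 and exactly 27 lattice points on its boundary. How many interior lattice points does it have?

From Pick's theorem, I = A − B/2 + 1 = 8639/2 − 27/2 + 1 = 4307.

4307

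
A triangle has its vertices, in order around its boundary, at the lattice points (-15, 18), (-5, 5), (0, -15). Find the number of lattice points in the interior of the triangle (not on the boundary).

64

The shoelace formula gives twice the area as |[(-15)·5 − (-5)·18] + [(-5)·(-15) − 0·5] + [0·18 − (-15)·(-15)]| = 135, so the area is 67.5.
The number of boundary lattice points is Σ gcd(|Δx|,|Δy|) = gcd(10,13) + gcd(5,20) + gcd(15,33) = 1+5+3 = 9.
Pick's theorem gives I = A − B/2 + 1 = 67.5 − 9/2 + 1 = 64.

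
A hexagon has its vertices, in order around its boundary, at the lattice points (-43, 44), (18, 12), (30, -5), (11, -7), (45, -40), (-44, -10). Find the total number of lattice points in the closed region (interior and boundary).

3311

Using the shoelace formula, 2A = |((-43)·12 − 18·44) + (18·(-5) − 30·12) + (30·(-7) − 11·(-5)) + (11·(-40) − 45·(-7)) + (45·(-10) − (-44)·(-40)) + ((-44)·44 − (-43)·(-10))| = 6614, so the area is 3307.
Summing gcd(|Δx|,|Δy|) over the edges gives the boundary count: gcd(61,32) + gcd(12,17) + gcd(19,2) + gcd(34,33) + gcd(89,30) + gcd(1,54) = 1+1+1+1+1+1 = 6.
Pick's theorem gives I = A − B/2 + 1 = 3307 − 6/2 + 1 = 3305, so the closed region contains I + B = 3305 + 6 = 3311 lattice points.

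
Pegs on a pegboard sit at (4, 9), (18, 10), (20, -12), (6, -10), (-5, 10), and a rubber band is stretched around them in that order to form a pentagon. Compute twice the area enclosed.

741

The shoelace formula gives twice the area as |[4·10 − 18·9] + [18·(-12) − 20·10] + [20·(-10) − 6·(-12)] + [6·10 − (-5)·(-10)] + [(-5)·9 − 4·10]| = 741, so the area is 741/2.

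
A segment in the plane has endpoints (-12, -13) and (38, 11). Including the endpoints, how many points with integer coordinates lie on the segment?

3

The number of lattice points on a segment between lattice points is gcd(|Δx|,|Δy|) + 1 = gcd(50,24) + 1 = 2 + 1 = 3.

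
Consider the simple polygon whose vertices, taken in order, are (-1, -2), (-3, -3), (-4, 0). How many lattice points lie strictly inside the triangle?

3

By the shoelace formula, twice the signed area is |[(-1)·(-3) − (-3)·(-2)] + [(-3)·0 − (-4)·(-3)] + [(-4)·(-2) − (-1)·0]| = 7, so the area is 7/2.
Along each edge there are gcd(|Δx|,|Δy|)+1 lattice points, so counting each shared vertex once the boundary has gcd(2,1) + gcd(1,3) + gcd(3,2) = 1+1+1 = 3.
By Pick's theorem A = I + B/2 − 1, so I = 7/2 − 3/2 + 1 = 3.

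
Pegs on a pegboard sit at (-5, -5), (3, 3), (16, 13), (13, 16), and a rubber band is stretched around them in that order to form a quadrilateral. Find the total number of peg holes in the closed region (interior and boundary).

55

By the shoelace formula, twice the signed area is |[(-5)·3 − 3·(-5)] + [3·13 − 16·3] + [16·16 − 13·13] + [13·(-5) − (-5)·16]| = 93, so the area is 93/2.
Along each edge there are gcd(|Δx|,|Δy|)+1 lattice points, so counting each shared vertex once the boundary has gcd(8,8) + gcd(13,10) + gcd(3,3) + gcd(18,21) = 8+1+3+3 = 15.
Pick's theorem gives I = A − B/2 + 1 = 93/2 − 15/2 + 1 = 40, so the closed region contains I + B = 40 + 15 = 55 lattice points.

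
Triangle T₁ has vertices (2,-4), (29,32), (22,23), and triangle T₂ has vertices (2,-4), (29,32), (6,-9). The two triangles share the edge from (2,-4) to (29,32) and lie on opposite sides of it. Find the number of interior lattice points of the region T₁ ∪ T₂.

The union is the simple quadrilateral with vertices (2,-4), (22,23), (29,32), (6,-9) in order.
By the shoelace formula, twice the signed area is |(2·23 − 22·(-4)) + (22·32 − 29·23) + (29·(-9) − 6·32) + (6·(-4) − 2·(-9))| = 288, so the area is 144.
The number of boundary lattice points is Σ gcd(|Δx|,|Δy|) = gcd(20,27) + gcd(7,9) + gcd(23,41) + gcd(4,5) = 1+1+1+1 = 4.
By Pick's theorem I = A − B/2 + 1 = 144 − 4/2 + 1 = 143.

143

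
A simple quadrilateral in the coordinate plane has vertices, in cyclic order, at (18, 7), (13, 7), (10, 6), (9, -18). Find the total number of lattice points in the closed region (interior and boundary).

By the shoelace formula, twice the signed area is |(18·7 − 13·7) + (13·6 − 10·7) + (10·(-18) − 9·6) + (9·7 − 18·(-18))| = 196, so the area is 98.
Along each edge there are gcd(|Δx|,|Δy|)+1 lattice points, so counting each shared vertex once the boundary has gcd(5,0) + gcd(3,1) + gcd(1,24) + gcd(9,25) = 5+1+1+1 = 8.
Pick's theorem gives I = A − B/2 + 1 = 98 − 8/2 + 1 = 95, so the closed region contains I + B = 95 + 8 = 103 lattice points.

103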